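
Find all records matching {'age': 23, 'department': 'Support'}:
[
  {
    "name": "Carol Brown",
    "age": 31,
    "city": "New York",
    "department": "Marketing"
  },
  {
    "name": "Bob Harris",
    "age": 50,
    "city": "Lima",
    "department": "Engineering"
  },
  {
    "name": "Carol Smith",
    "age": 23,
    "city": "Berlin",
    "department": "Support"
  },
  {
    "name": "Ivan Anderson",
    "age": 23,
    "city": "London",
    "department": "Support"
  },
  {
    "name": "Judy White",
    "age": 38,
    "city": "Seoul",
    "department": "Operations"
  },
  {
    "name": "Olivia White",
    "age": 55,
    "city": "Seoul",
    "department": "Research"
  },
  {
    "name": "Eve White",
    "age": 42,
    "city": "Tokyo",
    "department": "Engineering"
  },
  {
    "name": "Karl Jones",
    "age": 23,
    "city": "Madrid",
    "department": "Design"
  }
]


Search criteria: {'age': 23, 'department': 'Support'}

Checking 8 records:
  Carol Brown: {age: 31, department: Marketing}
  Bob Harris: {age: 50, department: Engineering}
  Carol Smith: {age: 23, department: Support} <-- MATCH
  Ivan Anderson: {age: 23, department: Support} <-- MATCH
  Judy White: {age: 38, department: Operations}
  Olivia White: {age: 55, department: Research}
  Eve White: {age: 42, department: Engineering}
  Karl Jones: {age: 23, department: Design}

Matches: ["Carol Smith", "Ivan Anderson"]

["Carol Smith", "Ivan Anderson"]


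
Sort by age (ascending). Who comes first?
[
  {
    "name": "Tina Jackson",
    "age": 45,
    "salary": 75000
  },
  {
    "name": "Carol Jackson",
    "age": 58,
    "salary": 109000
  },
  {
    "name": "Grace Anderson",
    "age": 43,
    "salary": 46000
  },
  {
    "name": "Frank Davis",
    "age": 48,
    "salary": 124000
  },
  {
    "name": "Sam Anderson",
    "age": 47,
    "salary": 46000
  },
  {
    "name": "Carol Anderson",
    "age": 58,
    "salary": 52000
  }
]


Sort by: age (ascending)

Sorted order:
  1. Grace Anderson (age = 43)
  2. Tina Jackson (age = 45)
  3. Sam Anderson (age = 47)
  4. Frank Davis (age = 48)
  5. Carol Jackson (age = 58)
  6. Carol Anderson (age = 58)

First: Grace Anderson

Grace Anderson


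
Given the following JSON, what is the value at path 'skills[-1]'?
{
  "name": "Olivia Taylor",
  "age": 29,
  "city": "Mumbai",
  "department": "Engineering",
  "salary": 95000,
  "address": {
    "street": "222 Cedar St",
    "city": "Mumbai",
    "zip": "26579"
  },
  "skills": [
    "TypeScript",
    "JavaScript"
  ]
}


Query: skills[-1]
Path: skills -> last element
Value: JavaScript

JavaScript


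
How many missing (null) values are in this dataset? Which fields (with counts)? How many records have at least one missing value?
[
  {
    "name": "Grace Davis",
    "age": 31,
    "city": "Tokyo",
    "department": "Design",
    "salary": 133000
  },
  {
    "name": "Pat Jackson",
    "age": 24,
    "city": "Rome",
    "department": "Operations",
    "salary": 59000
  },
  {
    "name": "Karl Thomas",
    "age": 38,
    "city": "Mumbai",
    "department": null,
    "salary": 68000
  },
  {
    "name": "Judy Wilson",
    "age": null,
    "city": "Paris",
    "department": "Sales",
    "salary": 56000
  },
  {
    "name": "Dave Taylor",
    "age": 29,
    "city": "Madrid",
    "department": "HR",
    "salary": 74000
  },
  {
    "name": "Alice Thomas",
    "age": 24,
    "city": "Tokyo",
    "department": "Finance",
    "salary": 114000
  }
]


Checking for missing (null) values in 6 records:

  Grace Davis: complete
  Pat Jackson: complete
  Karl Thomas: department
  Judy Wilson: age
  Dave Taylor: complete
  Alice Thomas: complete

Per field:
  name: 0 missing
  age: 1 missing
  city: 0 missing
  department: 1 missing
  salary: 0 missing

Total missing values: 2
Records with any missing: 2

2 missing values (age: 1, department: 1); 2 incomplete records


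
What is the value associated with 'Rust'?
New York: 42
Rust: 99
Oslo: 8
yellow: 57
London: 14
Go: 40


Looking up key 'Rust'
Value: 99

99


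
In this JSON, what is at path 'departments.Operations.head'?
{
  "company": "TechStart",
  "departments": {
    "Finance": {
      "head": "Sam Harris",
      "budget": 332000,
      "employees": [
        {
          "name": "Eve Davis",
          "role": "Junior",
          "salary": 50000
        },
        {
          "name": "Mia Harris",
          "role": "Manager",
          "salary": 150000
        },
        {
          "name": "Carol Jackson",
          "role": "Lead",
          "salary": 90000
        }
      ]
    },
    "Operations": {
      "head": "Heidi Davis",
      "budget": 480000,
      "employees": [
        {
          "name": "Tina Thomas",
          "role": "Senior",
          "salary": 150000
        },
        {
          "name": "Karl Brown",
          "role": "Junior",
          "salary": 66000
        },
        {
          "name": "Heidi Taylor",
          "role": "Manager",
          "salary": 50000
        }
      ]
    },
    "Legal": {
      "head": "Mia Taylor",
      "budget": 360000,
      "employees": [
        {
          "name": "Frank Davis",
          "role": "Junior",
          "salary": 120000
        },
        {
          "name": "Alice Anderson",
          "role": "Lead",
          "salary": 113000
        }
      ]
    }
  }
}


Path: departments.Operations.head

Navigate:
  -> departments
  -> Operations
  -> head = 'Heidi Davis'

Heidi Davis


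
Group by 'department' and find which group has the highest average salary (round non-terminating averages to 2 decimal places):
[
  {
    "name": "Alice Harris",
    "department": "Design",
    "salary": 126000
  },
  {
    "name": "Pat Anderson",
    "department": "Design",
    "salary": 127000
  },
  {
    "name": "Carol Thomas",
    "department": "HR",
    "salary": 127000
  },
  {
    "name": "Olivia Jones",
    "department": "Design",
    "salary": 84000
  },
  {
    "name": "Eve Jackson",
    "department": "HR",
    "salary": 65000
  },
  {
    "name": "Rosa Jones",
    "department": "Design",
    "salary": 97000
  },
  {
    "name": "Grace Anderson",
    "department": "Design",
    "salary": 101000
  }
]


Group by: department

Groups:
  Design: 5 people, avg salary = 535000/5 = $107000
  HR: 2 people, avg salary = 192000/2 = $96000

Highest average salary: Design ($107000)

Design ($107000)


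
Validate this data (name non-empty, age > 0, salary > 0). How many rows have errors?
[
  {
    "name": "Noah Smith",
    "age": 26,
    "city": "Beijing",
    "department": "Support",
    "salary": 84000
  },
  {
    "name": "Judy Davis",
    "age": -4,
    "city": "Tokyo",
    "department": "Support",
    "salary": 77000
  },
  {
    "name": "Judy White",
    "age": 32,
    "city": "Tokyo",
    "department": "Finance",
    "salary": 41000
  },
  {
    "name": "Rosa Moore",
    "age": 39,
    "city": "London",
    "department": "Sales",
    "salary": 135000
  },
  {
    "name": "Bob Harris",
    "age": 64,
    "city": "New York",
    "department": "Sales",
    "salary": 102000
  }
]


Validating 5 records:
Rules: name non-empty, age > 0, salary > 0

  Row 1 (Noah Smith): OK
  Row 2 (Judy Davis): negative age: -4
  Row 3 (Judy White): OK
  Row 4 (Rosa Moore): OK
  Row 5 (Bob Harris): OK

Total errors: 1

1 errors


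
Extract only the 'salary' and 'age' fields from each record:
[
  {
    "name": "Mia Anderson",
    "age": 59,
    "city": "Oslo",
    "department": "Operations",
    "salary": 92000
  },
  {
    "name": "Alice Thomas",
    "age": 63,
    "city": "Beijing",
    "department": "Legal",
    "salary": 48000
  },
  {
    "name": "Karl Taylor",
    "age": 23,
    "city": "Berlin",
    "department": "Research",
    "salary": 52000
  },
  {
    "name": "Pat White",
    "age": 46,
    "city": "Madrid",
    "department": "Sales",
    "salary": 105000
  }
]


Original: 4 records with fields: name, age, city, department, salary
Keep: ['salary', 'age']
Drop: ['name', 'city', 'department']
Result: 4 records, 2 fields each

[
  {
    "salary": 92000,
    "age": 59
  },
  {
    "salary": 48000,
    "age": 63
  },
  {
    "salary": 52000,
    "age": 23
  },
  {
    "salary": 105000,
    "age": 46
  }
]


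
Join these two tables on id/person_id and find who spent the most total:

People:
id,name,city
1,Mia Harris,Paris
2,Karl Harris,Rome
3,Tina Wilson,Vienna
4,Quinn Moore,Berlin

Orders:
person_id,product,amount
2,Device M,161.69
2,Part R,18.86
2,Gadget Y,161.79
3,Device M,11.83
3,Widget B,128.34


Join on: people.id = orders.person_id

Joined rows:
  Karl Harris (Rome) bought Device M for $161.69
  Karl Harris (Rome) bought Part R for $18.86
  Karl Harris (Rome) bought Gadget Y for $161.79
  Tina Wilson (Vienna) bought Device M for $11.83
  Tina Wilson (Vienna) bought Widget B for $128.34

Total per person:
  Karl Harris: $342.34
  Tina Wilson: $140.17

Top spender: Karl Harris ($342.34)

Karl Harris ($342.34)


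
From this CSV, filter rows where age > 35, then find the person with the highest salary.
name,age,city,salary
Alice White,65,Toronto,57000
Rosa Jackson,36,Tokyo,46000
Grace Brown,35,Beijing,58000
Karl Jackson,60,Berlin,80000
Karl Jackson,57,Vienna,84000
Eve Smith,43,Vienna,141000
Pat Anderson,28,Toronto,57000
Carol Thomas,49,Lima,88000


Filter: age > 35
Sort by: salary (descending)

Filtered records (6):
  Eve Smith, age 43, salary $141000
  Carol Thomas, age 49, salary $88000
  Karl Jackson, age 57, salary $84000
  Karl Jackson, age 60, salary $80000
  Alice White, age 65, salary $57000
  Rosa Jackson, age 36, salary $46000

Highest salary: Eve Smith ($141000)

Eve Smith


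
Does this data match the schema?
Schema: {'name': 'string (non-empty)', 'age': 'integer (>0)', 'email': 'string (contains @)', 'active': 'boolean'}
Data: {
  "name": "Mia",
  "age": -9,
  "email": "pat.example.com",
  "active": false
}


Validating each field against schema:
  name: OK (non-empty string)
  age: FAIL (-9 is not > 0)
  email: FAIL ("pat.example.com" does not contain @)
  active: OK (boolean)

Result: INVALID (2 errors: age, email)

INVALID (2 errors: age, email)


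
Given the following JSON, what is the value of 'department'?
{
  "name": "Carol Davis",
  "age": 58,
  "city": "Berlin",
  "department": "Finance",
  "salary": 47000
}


Looking up field 'department'
Value: Finance

Finance


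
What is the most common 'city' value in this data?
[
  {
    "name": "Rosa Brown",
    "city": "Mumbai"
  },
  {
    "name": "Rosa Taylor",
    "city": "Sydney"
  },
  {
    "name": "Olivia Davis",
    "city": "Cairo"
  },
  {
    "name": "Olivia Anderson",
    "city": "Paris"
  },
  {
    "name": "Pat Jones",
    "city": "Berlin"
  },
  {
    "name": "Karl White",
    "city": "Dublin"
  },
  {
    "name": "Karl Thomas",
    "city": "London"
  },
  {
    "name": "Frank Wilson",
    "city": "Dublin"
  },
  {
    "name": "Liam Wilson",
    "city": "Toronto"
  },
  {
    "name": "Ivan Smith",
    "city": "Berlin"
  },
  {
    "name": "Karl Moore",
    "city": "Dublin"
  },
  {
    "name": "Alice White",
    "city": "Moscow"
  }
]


Counting 'city' values across 12 records:

  Dublin: 3 ###
  Berlin: 2 ##
  Mumbai: 1 #
  Sydney: 1 #
  Cairo: 1 #
  Paris: 1 #
  London: 1 #
  Toronto: 1 #
  Moscow: 1 #

Most common: Dublin (3 times)

Dublin (3 times)


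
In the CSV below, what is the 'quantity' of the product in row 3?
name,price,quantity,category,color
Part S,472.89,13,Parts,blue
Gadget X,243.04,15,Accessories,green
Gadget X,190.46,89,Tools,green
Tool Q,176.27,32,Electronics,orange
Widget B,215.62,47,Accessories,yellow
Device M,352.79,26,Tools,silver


Query: Row 3 ('Gadget X'), column 'quantity'
Value: 89

89


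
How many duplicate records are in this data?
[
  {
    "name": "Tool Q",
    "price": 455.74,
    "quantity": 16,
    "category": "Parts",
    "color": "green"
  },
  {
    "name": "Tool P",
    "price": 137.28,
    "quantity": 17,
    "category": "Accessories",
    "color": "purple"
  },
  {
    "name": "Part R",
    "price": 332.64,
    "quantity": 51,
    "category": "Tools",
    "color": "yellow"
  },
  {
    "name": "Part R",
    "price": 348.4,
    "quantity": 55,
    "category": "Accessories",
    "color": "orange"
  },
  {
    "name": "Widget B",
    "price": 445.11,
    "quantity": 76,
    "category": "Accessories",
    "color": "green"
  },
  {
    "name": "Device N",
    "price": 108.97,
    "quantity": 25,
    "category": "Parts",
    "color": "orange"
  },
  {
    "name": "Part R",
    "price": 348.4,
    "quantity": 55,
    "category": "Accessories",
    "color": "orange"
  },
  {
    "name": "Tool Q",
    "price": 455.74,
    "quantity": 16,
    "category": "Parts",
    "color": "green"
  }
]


Checking 8 records for duplicates:

  Row 1: Tool Q ($455.74, qty 16)
  Row 2: Tool P ($137.28, qty 17)
  Row 3: Part R ($332.64, qty 51)
  Row 4: Part R ($348.4, qty 55)
  Row 5: Widget B ($445.11, qty 76)
  Row 6: Device N ($108.97, qty 25)
  Row 7: Part R ($348.4, qty 55) <-- DUPLICATE
  Row 8: Tool Q ($455.74, qty 16) <-- DUPLICATE

Duplicates found: 2
Unique records: 6

2 duplicates, 6 unique


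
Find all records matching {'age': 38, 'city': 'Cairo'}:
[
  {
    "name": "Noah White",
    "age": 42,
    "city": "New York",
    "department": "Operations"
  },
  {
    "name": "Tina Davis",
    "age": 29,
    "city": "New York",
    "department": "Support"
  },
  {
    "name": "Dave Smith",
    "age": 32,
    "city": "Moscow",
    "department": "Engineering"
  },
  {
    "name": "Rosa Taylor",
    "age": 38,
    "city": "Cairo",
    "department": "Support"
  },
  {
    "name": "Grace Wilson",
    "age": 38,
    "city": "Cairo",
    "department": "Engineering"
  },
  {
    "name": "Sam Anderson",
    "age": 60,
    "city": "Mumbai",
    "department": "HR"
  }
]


Search criteria: {'age': 38, 'city': 'Cairo'}

Checking 6 records:
  Noah White: {age: 42, city: New York}
  Tina Davis: {age: 29, city: New York}
  Dave Smith: {age: 32, city: Moscow}
  Rosa Taylor: {age: 38, city: Cairo} <-- MATCH
  Grace Wilson: {age: 38, city: Cairo} <-- MATCH
  Sam Anderson: {age: 60, city: Mumbai}

Matches: ["Rosa Taylor", "Grace Wilson"]

["Rosa Taylor", "Grace Wilson"]


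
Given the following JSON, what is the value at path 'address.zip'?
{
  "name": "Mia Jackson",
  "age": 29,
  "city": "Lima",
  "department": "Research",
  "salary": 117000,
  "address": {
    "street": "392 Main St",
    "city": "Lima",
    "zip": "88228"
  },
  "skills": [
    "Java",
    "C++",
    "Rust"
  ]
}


Query: address.zip
Path: address -> zip
Value: 88228

88228


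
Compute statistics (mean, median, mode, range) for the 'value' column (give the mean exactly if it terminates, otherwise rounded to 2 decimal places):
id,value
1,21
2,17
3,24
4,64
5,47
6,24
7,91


Data: [21, 17, 24, 64, 47, 24, 91]
Count: 7
Sum: 288
Mean: 288/7 ≈ 41.14 (rounded to 2 decimal places)
Sorted: [17, 21, 24, 24, 47, 64, 91]
Median: 24.0
Mode: 24 (2 times)
Range: 91 - 17 = 74
Min: 17, Max: 91

mean≈41.14, median=24.0, mode=24, range=74


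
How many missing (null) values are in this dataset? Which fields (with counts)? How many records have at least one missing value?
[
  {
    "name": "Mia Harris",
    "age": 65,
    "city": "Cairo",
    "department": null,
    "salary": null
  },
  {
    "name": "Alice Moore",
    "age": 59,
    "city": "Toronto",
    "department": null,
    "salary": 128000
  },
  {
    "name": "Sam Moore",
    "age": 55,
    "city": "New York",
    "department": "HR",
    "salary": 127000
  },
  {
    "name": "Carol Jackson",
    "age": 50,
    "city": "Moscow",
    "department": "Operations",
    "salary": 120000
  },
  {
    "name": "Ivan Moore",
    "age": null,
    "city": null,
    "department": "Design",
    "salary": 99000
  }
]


Checking for missing (null) values in 5 records:

  Mia Harris: department, salary
  Alice Moore: department
  Sam Moore: complete
  Carol Jackson: complete
  Ivan Moore: age, city

Per field:
  name: 0 missing
  age: 1 missing
  city: 1 missing
  department: 2 missing
  salary: 1 missing

Total missing values: 5
Records with any missing: 3

5 missing values (age: 1, city: 1, department: 2, salary: 1); 3 incomplete records


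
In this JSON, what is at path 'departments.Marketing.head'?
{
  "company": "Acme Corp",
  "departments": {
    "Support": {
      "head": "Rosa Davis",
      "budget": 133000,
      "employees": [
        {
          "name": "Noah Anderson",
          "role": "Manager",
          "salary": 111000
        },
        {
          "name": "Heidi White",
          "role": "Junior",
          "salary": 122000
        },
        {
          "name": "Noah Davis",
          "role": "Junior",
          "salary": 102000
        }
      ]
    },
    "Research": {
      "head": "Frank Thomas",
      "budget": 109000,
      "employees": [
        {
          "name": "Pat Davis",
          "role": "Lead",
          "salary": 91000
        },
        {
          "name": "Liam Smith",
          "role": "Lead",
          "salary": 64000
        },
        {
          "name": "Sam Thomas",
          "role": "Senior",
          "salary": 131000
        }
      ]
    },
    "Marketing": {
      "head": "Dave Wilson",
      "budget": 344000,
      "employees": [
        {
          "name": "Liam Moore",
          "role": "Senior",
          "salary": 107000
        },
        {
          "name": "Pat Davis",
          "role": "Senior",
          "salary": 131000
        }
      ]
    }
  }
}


Path: departments.Marketing.head

Navigate:
  -> departments
  -> Marketing
  -> head = 'Dave Wilson'

Dave Wilson


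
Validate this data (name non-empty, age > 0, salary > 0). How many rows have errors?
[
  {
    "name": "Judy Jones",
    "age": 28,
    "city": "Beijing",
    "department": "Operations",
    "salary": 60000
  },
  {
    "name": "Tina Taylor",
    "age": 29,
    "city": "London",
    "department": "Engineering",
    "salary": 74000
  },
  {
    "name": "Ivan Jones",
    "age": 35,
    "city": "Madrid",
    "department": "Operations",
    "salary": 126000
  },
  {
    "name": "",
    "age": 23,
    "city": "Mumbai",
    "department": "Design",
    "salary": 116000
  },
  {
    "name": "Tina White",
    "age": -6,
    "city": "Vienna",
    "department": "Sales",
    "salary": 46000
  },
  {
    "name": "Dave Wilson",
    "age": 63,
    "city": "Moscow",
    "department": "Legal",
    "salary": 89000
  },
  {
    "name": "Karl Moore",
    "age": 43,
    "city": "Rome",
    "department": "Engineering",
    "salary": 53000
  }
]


Validating 7 records:
Rules: name non-empty, age > 0, salary > 0

  Row 1 (Judy Jones): OK
  Row 2 (Tina Taylor): OK
  Row 3 (Ivan Jones): OK
  Row 4 (???): empty name
  Row 5 (Tina White): negative age: -6
  Row 6 (Dave Wilson): OK
  Row 7 (Karl Moore): OK

Total errors: 2

2 errors


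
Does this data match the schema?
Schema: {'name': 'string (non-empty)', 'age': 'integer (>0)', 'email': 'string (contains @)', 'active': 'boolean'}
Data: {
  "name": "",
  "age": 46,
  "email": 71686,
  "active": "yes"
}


Validating each field against schema:
  name: FAIL ("" is an empty string)
  age: OK (positive integer)
  email: FAIL (71686 is not a string)
  active: FAIL ("yes" is not a boolean)

Result: INVALID (3 errors: name, email, active)

INVALID (3 errors: name, email, active)


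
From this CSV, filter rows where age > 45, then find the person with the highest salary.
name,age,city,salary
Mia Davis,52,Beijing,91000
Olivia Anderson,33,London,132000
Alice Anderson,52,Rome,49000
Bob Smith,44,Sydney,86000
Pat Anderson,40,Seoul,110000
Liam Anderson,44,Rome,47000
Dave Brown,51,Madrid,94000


Filter: age > 45
Sort by: salary (descending)

Filtered records (3):
  Dave Brown, age 51, salary $94000
  Mia Davis, age 52, salary $91000
  Alice Anderson, age 52, salary $49000

Highest salary: Dave Brown ($94000)

Dave Brown


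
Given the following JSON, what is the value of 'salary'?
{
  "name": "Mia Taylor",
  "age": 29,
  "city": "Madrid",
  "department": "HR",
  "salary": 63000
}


Looking up field 'salary'
Value: 63000

63000


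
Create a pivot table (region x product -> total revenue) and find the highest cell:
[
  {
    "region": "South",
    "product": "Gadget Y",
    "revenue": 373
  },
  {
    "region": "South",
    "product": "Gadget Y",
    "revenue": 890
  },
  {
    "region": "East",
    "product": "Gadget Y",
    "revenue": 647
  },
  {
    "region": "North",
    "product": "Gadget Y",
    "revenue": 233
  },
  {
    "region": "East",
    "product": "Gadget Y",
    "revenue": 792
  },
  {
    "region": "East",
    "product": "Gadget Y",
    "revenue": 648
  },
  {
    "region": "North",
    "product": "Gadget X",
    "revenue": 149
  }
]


Pivot: region (rows) x product (columns) -> total revenue

     Gadget X      Gadget Y    
East             0          2087  
North          149           233  
South            0          1263  

Highest: East / Gadget Y = $2087

East / Gadget Y = $2087


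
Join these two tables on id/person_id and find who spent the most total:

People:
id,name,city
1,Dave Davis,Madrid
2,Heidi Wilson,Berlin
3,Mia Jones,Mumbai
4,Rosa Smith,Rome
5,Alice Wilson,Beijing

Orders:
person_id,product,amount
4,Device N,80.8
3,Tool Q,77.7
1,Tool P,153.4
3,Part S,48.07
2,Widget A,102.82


Join on: people.id = orders.person_id

Joined rows:
  Rosa Smith (Rome) bought Device N for $80.8
  Mia Jones (Mumbai) bought Tool Q for $77.7
  Dave Davis (Madrid) bought Tool P for $153.4
  Mia Jones (Mumbai) bought Part S for $48.07
  Heidi Wilson (Berlin) bought Widget A for $102.82

Total per person:
  Dave Davis: $153.40
  Mia Jones: $125.77
  Heidi Wilson: $102.82
  Rosa Smith: $80.80

Top spender: Dave Davis ($153.40)

Dave Davis ($153.40)


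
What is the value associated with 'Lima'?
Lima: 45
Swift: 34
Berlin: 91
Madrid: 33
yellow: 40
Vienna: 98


Looking up key 'Lima'
Value: 45

45


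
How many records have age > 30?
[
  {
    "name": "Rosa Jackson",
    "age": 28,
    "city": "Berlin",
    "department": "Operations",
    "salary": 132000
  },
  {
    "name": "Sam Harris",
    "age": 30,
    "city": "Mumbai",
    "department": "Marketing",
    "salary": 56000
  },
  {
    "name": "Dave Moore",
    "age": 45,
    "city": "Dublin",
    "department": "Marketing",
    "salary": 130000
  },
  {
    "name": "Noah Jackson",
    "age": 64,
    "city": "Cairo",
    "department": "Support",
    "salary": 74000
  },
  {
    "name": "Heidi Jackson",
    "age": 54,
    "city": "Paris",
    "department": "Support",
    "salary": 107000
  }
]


Data: 5 records
Condition: age > 30

Checking each record:
  Rosa Jackson: 28
  Sam Harris: 30
  Dave Moore: 45 MATCH
  Noah Jackson: 64 MATCH
  Heidi Jackson: 54 MATCH

Count: 3

3


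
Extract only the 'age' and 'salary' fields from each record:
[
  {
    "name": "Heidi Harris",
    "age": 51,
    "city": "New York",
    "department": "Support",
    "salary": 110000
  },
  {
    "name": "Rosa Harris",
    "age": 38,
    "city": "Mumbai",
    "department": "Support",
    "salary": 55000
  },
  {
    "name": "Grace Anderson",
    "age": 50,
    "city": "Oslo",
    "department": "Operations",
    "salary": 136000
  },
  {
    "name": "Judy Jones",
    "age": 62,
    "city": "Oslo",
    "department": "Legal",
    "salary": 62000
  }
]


Original: 4 records with fields: name, age, city, department, salary
Keep: ['age', 'salary']
Drop: ['name', 'city', 'department']
Result: 4 records, 2 fields each

[
  {
    "age": 51,
    "salary": 110000
  },
  {
    "age": 38,
    "salary": 55000
  },
  {
    "age": 50,
    "salary": 136000
  },
  {
    "age": 62,
    "salary": 62000
  }
]


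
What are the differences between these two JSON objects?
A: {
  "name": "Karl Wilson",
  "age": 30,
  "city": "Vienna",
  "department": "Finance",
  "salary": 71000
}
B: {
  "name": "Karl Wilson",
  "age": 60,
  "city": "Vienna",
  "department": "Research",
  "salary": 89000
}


Comparing each field (in key order):
  name: same
  age: DIFFERENT
  city: same
  department: DIFFERENT
  salary: DIFFERENT
Differences:
  age: 30 -> 60
  department: Finance -> Research
  salary: 71000 -> 89000

3 field(s) changed

3 changes: age, department, salary


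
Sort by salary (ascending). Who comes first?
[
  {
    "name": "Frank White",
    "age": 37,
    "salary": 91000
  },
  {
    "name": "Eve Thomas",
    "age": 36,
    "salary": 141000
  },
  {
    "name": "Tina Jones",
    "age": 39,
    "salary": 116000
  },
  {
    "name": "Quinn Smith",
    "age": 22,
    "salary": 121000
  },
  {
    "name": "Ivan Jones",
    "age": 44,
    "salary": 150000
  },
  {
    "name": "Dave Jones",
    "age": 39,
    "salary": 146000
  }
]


Sort by: salary (ascending)

Sorted order:
  1. Frank White (salary = 91000)
  2. Tina Jones (salary = 116000)
  3. Quinn Smith (salary = 121000)
  4. Eve Thomas (salary = 141000)
  5. Dave Jones (salary = 146000)
  6. Ivan Jones (salary = 150000)

First: Frank White

Frank White


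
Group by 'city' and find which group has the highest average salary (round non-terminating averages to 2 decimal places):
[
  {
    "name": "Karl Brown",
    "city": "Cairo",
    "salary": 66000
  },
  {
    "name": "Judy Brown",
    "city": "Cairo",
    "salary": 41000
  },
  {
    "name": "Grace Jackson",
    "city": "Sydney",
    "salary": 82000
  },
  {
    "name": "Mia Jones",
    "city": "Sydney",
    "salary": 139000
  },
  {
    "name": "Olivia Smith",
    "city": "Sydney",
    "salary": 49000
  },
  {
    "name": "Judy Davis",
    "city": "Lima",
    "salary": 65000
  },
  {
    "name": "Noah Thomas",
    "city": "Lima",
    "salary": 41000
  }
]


Group by: city

Groups:
  Cairo: 2 people, avg salary = 107000/2 = $53500
  Lima: 2 people, avg salary = 106000/2 = $53000
  Sydney: 3 people, avg salary = 270000/3 = $90000

Highest average salary: Sydney ($90000)

Sydney ($90000)


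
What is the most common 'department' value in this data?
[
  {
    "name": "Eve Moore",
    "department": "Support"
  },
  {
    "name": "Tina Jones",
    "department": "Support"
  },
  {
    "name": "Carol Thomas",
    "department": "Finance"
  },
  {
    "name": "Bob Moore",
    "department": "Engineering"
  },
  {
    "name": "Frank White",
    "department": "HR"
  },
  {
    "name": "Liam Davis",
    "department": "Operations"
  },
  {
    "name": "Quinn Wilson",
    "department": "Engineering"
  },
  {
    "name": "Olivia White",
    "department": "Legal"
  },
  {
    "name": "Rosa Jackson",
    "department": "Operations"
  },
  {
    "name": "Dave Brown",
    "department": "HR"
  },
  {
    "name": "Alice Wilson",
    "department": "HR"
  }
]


Counting 'department' values across 11 records:

  HR: 3 ###
  Support: 2 ##
  Engineering: 2 ##
  Operations: 2 ##
  Finance: 1 #
  Legal: 1 #

Most common: HR (3 times)

HR (3 times)


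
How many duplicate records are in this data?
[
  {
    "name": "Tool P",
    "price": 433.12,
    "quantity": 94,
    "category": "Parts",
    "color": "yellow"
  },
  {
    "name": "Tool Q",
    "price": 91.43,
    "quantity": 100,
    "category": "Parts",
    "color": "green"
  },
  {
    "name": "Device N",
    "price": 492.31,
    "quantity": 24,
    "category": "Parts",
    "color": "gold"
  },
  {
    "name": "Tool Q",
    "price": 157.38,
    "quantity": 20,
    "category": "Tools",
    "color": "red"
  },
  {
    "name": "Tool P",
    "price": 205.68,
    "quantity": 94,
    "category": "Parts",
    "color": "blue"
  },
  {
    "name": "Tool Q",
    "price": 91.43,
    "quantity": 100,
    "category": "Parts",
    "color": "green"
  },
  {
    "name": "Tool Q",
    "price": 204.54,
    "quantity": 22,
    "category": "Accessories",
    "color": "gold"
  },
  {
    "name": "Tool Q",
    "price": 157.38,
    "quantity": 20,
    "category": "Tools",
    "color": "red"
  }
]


Checking 8 records for duplicates:

  Row 1: Tool P ($433.12, qty 94)
  Row 2: Tool Q ($91.43, qty 100)
  Row 3: Device N ($492.31, qty 24)
  Row 4: Tool Q ($157.38, qty 20)
  Row 5: Tool P ($205.68, qty 94)
  Row 6: Tool Q ($91.43, qty 100) <-- DUPLICATE
  Row 7: Tool Q ($204.54, qty 22)
  Row 8: Tool Q ($157.38, qty 20) <-- DUPLICATE

Duplicates found: 2
Unique records: 6

2 duplicates, 6 unique


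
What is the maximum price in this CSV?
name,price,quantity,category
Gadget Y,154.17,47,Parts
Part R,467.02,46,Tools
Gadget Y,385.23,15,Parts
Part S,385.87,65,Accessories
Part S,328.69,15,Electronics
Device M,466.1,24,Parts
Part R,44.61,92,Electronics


Computing maximum price:
Values: [154.17, 467.02, 385.23, 385.87, 328.69, 466.1, 44.61]
Max = 467.02

467.02


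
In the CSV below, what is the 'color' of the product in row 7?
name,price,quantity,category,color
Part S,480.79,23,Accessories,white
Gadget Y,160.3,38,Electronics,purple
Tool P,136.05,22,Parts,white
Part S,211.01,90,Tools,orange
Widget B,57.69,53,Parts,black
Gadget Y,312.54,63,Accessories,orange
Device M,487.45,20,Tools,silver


Query: Row 7 ('Device M'), column 'color'
Value: silver

silver


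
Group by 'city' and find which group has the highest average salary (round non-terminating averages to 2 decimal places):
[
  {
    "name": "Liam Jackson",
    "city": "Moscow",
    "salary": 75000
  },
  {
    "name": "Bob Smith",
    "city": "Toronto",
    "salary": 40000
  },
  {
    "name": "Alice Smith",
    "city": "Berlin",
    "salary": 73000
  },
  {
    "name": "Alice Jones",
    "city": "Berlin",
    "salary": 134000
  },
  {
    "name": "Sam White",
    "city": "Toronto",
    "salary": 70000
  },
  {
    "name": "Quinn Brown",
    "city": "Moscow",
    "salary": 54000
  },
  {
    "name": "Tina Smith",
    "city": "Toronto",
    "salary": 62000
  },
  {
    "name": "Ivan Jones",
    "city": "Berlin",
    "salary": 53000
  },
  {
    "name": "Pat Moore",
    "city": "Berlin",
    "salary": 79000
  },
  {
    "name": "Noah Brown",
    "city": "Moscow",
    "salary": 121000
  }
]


Group by: city

Groups:
  Berlin: 4 people, avg salary = 339000/4 = $84750
  Moscow: 3 people, avg salary = 250000/3 ≈ $83333.33
  Toronto: 3 people, avg salary = 172000/3 ≈ $57333.33

Highest average salary: Berlin ($84750)

Berlin ($84750)


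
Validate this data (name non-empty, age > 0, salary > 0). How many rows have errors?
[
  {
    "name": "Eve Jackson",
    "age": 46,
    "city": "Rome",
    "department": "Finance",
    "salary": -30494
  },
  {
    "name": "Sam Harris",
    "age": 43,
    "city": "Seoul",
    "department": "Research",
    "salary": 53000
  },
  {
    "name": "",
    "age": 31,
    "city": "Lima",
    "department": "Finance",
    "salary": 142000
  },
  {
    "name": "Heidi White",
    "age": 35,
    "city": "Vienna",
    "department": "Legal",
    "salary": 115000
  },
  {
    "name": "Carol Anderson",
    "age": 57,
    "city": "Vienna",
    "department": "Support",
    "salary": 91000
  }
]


Validating 5 records:
Rules: name non-empty, age > 0, salary > 0

  Row 1 (Eve Jackson): negative salary: -30494
  Row 2 (Sam Harris): OK
  Row 3 (???): empty name
  Row 4 (Heidi White): OK
  Row 5 (Carol Anderson): OK

Total errors: 2

2 errors


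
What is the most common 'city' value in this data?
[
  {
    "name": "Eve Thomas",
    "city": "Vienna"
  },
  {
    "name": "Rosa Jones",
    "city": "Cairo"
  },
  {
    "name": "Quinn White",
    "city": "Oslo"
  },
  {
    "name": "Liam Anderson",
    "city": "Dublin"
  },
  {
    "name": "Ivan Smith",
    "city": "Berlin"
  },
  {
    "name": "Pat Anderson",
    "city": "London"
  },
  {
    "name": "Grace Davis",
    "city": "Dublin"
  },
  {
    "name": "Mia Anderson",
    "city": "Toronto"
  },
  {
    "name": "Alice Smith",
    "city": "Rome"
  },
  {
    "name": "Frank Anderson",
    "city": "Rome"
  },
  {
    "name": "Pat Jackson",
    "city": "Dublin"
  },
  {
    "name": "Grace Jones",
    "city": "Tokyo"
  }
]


Counting 'city' values across 12 records:

  Dublin: 3 ###
  Rome: 2 ##
  Vienna: 1 #
  Cairo: 1 #
  Oslo: 1 #
  Berlin: 1 #
  London: 1 #
  Toronto: 1 #
  Tokyo: 1 #

Most common: Dublin (3 times)

Dublin (3 times)


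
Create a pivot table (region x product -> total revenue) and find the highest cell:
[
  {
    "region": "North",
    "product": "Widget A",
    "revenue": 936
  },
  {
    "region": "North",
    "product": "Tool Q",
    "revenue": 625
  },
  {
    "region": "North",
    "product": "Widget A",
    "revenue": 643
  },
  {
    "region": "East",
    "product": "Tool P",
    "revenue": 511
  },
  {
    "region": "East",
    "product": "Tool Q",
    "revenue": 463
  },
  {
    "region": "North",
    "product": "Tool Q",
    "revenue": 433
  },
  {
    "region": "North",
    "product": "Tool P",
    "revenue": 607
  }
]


Pivot: region (rows) x product (columns) -> total revenue

     Tool P        Tool Q        Widget A    
East           511           463             0  
North          607          1058          1579  

Highest: North / Widget A = $1579

North / Widget A = $1579


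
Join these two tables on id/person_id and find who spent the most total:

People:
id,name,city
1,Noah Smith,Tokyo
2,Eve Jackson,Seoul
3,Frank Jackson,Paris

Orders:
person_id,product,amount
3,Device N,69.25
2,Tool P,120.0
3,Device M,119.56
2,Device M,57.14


Join on: people.id = orders.person_id

Joined rows:
  Frank Jackson (Paris) bought Device N for $69.25
  Eve Jackson (Seoul) bought Tool P for $120.0
  Frank Jackson (Paris) bought Device M for $119.56
  Eve Jackson (Seoul) bought Device M for $57.14

Total per person:
  Frank Jackson: $188.81
  Eve Jackson: $177.14

Top spender: Frank Jackson ($188.81)

Frank Jackson ($188.81)


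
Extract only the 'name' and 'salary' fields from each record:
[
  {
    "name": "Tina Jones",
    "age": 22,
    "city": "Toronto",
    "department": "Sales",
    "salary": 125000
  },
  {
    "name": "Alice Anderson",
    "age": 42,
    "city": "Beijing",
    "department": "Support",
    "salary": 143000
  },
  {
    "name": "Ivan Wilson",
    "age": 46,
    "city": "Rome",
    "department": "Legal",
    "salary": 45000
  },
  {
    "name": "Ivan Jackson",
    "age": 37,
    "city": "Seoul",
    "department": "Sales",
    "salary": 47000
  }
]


Original: 4 records with fields: name, age, city, department, salary
Keep: ['name', 'salary']
Drop: ['age', 'city', 'department']
Result: 4 records, 2 fields each

[
  {
    "name": "Tina Jones",
    "salary": 125000
  },
  {
    "name": "Alice Anderson",
    "salary": 143000
  },
  {
    "name": "Ivan Wilson",
    "salary": 45000
  },
  {
    "name": "Ivan Jackson",
    "salary": 47000
  }
]


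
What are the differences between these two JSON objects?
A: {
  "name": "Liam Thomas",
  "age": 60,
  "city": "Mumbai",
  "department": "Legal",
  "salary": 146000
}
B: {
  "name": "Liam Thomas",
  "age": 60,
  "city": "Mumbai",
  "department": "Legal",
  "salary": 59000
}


Comparing each field (in key order):
  name: same
  age: same
  city: same
  department: same
  salary: DIFFERENT
Differences:
  salary: 146000 -> 59000

1 field(s) changed

1 change: salary


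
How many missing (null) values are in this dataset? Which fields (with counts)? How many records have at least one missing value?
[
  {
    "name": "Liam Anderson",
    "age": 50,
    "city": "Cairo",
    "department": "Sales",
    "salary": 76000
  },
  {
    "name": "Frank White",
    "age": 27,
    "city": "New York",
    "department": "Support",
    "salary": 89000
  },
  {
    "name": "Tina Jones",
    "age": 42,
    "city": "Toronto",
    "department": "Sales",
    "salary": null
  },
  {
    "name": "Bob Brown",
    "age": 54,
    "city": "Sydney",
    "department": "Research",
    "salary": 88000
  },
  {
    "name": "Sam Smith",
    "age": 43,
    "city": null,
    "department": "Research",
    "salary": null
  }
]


Checking for missing (null) values in 5 records:

  Liam Anderson: complete
  Frank White: complete
  Tina Jones: salary
  Bob Brown: complete
  Sam Smith: city, salary

Per field:
  name: 0 missing
  age: 0 missing
  city: 1 missing
  department: 0 missing
  salary: 2 missing

Total missing values: 3
Records with any missing: 2

3 missing values (city: 1, salary: 2); 2 incomplete records


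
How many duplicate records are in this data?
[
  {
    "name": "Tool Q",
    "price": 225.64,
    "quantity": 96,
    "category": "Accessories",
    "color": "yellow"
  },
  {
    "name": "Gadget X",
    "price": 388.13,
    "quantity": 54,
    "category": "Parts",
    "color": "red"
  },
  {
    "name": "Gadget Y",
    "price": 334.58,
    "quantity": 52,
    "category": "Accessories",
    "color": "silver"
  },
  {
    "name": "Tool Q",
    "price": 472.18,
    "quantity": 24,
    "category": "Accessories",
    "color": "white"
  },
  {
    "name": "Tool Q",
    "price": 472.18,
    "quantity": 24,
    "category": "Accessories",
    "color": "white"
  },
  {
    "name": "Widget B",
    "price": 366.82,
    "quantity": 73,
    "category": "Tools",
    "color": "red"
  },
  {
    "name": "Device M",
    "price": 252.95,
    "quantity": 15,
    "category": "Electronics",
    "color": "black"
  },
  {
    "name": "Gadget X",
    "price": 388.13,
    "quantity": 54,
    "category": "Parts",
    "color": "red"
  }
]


Checking 8 records for duplicates:

  Row 1: Tool Q ($225.64, qty 96)
  Row 2: Gadget X ($388.13, qty 54)
  Row 3: Gadget Y ($334.58, qty 52)
  Row 4: Tool Q ($472.18, qty 24)
  Row 5: Tool Q ($472.18, qty 24) <-- DUPLICATE
  Row 6: Widget B ($366.82, qty 73)
  Row 7: Device M ($252.95, qty 15)
  Row 8: Gadget X ($388.13, qty 54) <-- DUPLICATE

Duplicates found: 2
Unique records: 6

2 duplicates, 6 unique


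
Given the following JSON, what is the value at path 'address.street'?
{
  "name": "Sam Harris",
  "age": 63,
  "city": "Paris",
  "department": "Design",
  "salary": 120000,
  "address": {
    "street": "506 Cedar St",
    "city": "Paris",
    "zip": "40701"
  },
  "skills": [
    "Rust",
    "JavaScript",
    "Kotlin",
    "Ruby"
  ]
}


Query: address.street
Path: address -> street
Value: 506 Cedar St

506 Cedar St


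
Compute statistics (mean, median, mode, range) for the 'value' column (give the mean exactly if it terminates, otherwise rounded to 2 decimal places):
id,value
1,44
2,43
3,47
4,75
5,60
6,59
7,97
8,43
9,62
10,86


Data: [44, 43, 47, 75, 60, 59, 97, 43, 62, 86]
Count: 10
Sum: 616
Mean: 616/10 = 61.6
Sorted: [43, 43, 44, 47, 59, 60, 62, 75, 86, 97]
Median: 59.5
Mode: 43 (2 times)
Range: 97 - 43 = 54
Min: 43, Max: 97

mean=61.6, median=59.5, mode=43, range=54


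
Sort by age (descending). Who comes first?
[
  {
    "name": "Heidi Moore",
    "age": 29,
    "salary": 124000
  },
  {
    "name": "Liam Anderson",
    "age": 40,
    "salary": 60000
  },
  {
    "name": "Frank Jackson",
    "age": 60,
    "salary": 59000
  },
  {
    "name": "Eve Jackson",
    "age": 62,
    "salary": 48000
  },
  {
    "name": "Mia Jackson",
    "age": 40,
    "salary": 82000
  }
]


Sort by: age (descending)

Sorted order:
  1. Eve Jackson (age = 62)
  2. Frank Jackson (age = 60)
  3. Liam Anderson (age = 40)
  4. Mia Jackson (age = 40)
  5. Heidi Moore (age = 29)

First: Eve Jackson

Eve Jackson


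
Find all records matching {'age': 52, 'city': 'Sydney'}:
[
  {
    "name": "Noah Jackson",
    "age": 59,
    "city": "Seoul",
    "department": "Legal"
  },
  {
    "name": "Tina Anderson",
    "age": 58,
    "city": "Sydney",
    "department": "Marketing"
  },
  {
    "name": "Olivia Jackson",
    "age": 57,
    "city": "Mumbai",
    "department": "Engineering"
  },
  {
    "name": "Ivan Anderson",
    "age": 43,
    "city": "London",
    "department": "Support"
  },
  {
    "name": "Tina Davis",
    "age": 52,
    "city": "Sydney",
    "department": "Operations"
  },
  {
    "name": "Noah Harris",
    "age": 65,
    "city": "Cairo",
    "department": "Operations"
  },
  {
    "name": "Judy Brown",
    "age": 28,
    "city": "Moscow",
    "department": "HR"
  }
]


Search criteria: {'age': 52, 'city': 'Sydney'}

Checking 7 records:
  Noah Jackson: {age: 59, city: Seoul}
  Tina Anderson: {age: 58, city: Sydney}
  Olivia Jackson: {age: 57, city: Mumbai}
  Ivan Anderson: {age: 43, city: London}
  Tina Davis: {age: 52, city: Sydney} <-- MATCH
  Noah Harris: {age: 65, city: Cairo}
  Judy Brown: {age: 28, city: Moscow}

Matches: ["Tina Davis"]

["Tina Davis"]


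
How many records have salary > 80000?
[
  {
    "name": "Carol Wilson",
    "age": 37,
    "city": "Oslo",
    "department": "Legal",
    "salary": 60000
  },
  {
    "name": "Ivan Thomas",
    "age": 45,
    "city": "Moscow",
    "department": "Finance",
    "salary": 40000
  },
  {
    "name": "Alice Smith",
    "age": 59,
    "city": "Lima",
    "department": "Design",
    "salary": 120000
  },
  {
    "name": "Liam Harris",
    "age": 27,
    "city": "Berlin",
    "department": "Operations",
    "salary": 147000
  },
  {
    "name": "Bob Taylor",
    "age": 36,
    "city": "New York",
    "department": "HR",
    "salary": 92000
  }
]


Data: 5 records
Condition: salary > 80000

Checking each record:
  Carol Wilson: 60000
  Ivan Thomas: 40000
  Alice Smith: 120000 MATCH
  Liam Harris: 147000 MATCH
  Bob Taylor: 92000 MATCH

Count: 3

3
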